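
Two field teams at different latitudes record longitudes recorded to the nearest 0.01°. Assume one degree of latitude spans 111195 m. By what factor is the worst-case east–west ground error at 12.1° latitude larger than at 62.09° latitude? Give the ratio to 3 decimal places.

2.089

Rounding to 2 decimal places leaves the longitude within ±0.005° of the true value.
Error at 12.1° = 0.005° × 111195 × cos 12.1° ≈ 555.98 × 0.9778 = 543.62 m.
At 62.09°: 0.005° × 111195 × cos 62.09° = 0.005 × 111195 × 0.4681 ≈ 260.24 m.
Ratio: 543.62 / 260.24 = cos 12.1° / cos 62.09° ≈ 2.0889.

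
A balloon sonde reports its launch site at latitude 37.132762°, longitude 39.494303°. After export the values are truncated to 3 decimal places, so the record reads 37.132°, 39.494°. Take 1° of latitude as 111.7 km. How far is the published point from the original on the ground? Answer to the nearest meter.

89 meters

The latitude changed by +0.000762° and the longitude by +0.000303°.
North–south shift: 0.000762 × 111700 = 85.1154 m.
East–west at this latitude: 0.000303° × 111700 × cos 37.132° ≈ 0.000303 × 89052.5 = 26.9829 m.
Distance: √(85.1154² + 26.9829²) ≈ 89.29 m.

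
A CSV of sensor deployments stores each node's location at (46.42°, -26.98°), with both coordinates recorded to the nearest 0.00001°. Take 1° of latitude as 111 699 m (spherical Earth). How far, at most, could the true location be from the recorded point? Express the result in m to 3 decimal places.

0.678 m

Rounding to 5 decimal places leaves each coordinate within ±5e-06° of the true value.
Latitude error → 5e-06 × 111699 = 0.558495 m along the meridian.
East–west component at 46.42°: 5e-06° × 111699 × cos 46.42° ≈ 5e-06 × 77001.6 ≈ 0.385008 m.
The two errors are perpendicular, so the maximum displacement is √(0.558495² + 0.385008²) ≈ 0.678342 m.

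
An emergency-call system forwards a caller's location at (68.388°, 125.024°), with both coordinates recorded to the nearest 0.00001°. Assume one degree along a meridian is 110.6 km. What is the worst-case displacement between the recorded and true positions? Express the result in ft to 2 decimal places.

Rounding to 5 decimal places leaves each coordinate within ±5e-06° of the true value.
Latitude error → 5e-06 × 110600 = 0.553 m along the meridian.
East–west component at 68.388°: 5e-06° × 110600 × cos 68.388° ≈ 5e-06 × 40736.1 ≈ 0.203681 m.
Worst case both components are at the extreme and orthogonal: √(0.553² + 0.203681²) ≈ 0.589317 m.
Converting: 0.589317 m × 3.2808 ft/m ≈ 1.9335 ft.

1.93 ft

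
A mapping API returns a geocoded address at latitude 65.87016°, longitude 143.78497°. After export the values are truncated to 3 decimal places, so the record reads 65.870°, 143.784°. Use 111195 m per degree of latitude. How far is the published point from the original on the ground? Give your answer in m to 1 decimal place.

47.5 m

The latitude changed by +0.00016° and the longitude by +0.00097°.
North–south shift: 0.00016 × 111195 = 17.7912 m.
E–W at 65.87°: 0.00097° × 111195 × cos 65.87° = 0.00097 × 111195 × 0.4088 ≈ 44.0937 m.
Distance: √(17.7912² + 44.0937²) ≈ 47.5477 m.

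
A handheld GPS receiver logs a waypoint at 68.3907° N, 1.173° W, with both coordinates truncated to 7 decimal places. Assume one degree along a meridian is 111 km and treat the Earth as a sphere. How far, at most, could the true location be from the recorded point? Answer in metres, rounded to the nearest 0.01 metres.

0.01 metres

Truncating at 7 decimal places can drop up to a full unit in the last place, so each coordinate may be off by as much as 1e-07°.
North–south component: 1e-07° × 111000 = 0.0111 m.
Longitude error → 1e-07 × 111000 × cos 68.3907° = 1e-07 × 111000 × 0.3683 ≈ 0.00408786 m.
Combining orthogonally: (0.0111² + 0.00408786²)^½ ≈ 0.0118288 m.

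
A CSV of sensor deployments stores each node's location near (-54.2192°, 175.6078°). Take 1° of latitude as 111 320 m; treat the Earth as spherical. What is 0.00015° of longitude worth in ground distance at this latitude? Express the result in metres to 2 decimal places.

9.76 metres

At 54.2192° a degree of longitude is 111320 × cos 54.2192° ≈ 65087.2 m, so 0.00015° corresponds to 9.76308 m.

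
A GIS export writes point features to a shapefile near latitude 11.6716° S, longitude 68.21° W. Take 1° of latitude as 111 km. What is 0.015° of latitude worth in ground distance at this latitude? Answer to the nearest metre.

Along a meridian 0.015° is 0.015 × 111000 = 1665 m.

1665 metres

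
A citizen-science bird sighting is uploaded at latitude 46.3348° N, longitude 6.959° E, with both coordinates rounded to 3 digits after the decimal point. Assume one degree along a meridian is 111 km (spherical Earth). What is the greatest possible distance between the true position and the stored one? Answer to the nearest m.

Rounding to 3 decimal places leaves each coordinate within ±0.0005° of the true value.
N–S: 0.0005° × 111000 m/° = 55.5 m.
E–W at 46.3348°: 0.0005° × 111000 × cos 46.3348° = 0.0005 × 111000 × 0.6904 ≈ 38.3196 m.
Worst case both components are at the extreme and orthogonal: √(55.5² + 38.3196²) ≈ 67.4436 m.

67 m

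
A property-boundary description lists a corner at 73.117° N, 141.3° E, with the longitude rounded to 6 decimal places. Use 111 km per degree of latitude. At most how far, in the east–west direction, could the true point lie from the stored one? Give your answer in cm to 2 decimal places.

Rounding to 6 decimal places leaves the longitude within ±5e-07° of the true value.
At latitude 73.117° a degree of longitude spans 111000 m × cos 73.117° = 111000 × 0.2904 ≈ 32236.4 m.
So at most 5e-07° × 32236.4 ≈ 0.0161182 m east–west.
That is 0.0161182 m = 1.6118 cm.

1.61 cm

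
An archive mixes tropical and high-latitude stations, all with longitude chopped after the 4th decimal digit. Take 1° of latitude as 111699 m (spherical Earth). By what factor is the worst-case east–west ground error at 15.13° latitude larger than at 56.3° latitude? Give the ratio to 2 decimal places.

Truncating at 4 decimal places can drop up to a full unit in the last place, so the longitude may be off by as much as 0.0001°.
At 15.13°: 0.0001° × 111699 × cos 15.13° = 0.0001 × 111699 × 0.9653 ≈ 10.783 m.
Error at 56.3° = 0.0001° × 111699 × cos 56.3° ≈ 11.17 × 0.5548 = 6.1976 m.
Ratio: 10.783 / 6.1976 = cos 15.13° / cos 56.3° ≈ 1.7398.

1.74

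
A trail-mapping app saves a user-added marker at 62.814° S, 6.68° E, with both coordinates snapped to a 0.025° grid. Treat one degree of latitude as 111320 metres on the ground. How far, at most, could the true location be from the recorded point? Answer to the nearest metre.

With a 0.025° grid the true value lies within half a step, ±0.025°/2 = ±0.0125°, of the stored one.
North–south component: 0.0125° × 111320 = 1391.5 m.
Longitude error → 0.0125 × 111320 × cos 62.814° = 0.0125 × 111320 × 0.4569 ≈ 635.749 m.
Worst case both components are at the extreme and orthogonal: √(1391.5² + 635.749²) ≈ 1529.85 m.

1530 metres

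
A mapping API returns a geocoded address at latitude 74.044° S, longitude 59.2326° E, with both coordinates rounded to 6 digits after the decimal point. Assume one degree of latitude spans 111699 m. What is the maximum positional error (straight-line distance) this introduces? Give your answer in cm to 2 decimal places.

5.79 cm

Rounding to 6 decimal places leaves each coordinate within ±5e-07° of the true value.
North–south component: 5e-07° × 111699 = 0.0558495 m.
Longitude error → 5e-07 × 111699 × cos 74.044° = 5e-07 × 111699 × 0.2749 ≈ 0.015353 m.
Worst case both components are at the extreme and orthogonal: √(0.0558495² + 0.015353²) ≈ 0.0579213 m.
That is 0.0579213 m = 5.7921 cm.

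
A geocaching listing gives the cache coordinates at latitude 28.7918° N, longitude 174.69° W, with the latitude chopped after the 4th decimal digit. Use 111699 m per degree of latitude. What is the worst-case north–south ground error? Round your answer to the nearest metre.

11 metres

Truncating at 4 decimal places can drop up to a full unit in the last place, so the latitude may be off by as much as 0.0001°.
North–south distance: 0.0001° × 111699 m/° = 11.1699 m.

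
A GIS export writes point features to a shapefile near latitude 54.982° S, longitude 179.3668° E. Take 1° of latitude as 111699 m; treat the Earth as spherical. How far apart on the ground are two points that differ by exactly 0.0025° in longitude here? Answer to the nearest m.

At 54.982° a degree of longitude is 111699 × cos 54.982° ≈ 64096.7 m, so 0.0025° corresponds to 160.242 m.

160 m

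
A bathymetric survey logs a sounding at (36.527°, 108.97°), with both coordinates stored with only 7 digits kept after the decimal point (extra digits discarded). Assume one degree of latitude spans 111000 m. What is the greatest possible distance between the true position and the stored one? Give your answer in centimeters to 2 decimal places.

Truncating at 7 decimal places can drop up to a full unit in the last place, so each coordinate may be off by as much as 1e-07°.
Latitude error → 1e-07 × 111000 = 0.0111 m along the meridian.
East–west component at 36.527°: 1e-07° × 111000 × cos 36.527° ≈ 1e-07 × 89197 ≈ 0.0089197 m.
Combining orthogonally: (0.0111² + 0.0089197²)^½ ≈ 0.0142398 m.
That is 0.0142398 m = 1.424 cm.

1.42 centimeters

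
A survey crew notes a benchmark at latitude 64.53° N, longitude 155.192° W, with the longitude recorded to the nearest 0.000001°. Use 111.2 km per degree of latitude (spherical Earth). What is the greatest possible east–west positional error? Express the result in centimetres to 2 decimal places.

Rounding to 6 decimal places leaves the longitude within ±5e-07° of the true value.
At latitude 64.53° a degree of longitude spans 111200 m × cos 64.53° = 111200 × 0.4300 ≈ 47820.3 m.
So at most 5e-07° × 47820.3 ≈ 0.0239101 m east–west.
That is 0.0239101 m = 2.391 cm.

2.39 centimetres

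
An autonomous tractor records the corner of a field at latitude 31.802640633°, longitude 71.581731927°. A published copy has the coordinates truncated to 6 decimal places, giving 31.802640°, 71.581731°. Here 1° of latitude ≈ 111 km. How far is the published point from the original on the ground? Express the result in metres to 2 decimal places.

The latitude changed by +0.000000633° and the longitude by +0.000000927°.
N–S: 0.000000633° × 111000 m/° = 0.070263 m.
E–W at 31.8026°: 0.000000927° × 111000 × cos 31.8026° = 0.000000927 × 111000 × 0.8499 ≈ 0.0874489 m.
Hypotenuse of the two orthogonal shifts: √(0.070263² + 0.0874489²) = 0.112179 m.

0.11 metres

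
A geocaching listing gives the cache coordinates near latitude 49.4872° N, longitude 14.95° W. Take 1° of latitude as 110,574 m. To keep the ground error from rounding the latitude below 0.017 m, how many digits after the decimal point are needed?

One degree of latitude covers 110574 m.
Rounding to N decimal places gives at most 0.5 × 10⁻ᴺ degrees of error, i.e. 0.5 × 10⁻ᴺ × 110574 m.
Need 0.5 × 110574 × 10⁻ᴺ ≤ 0.017 → 10⁻ᴺ ≤ 3.075e-07, so N ≥ 6.51.
So 7 decimal places suffice (0.00553 m); 6 would allow up to 0.0553 m.

7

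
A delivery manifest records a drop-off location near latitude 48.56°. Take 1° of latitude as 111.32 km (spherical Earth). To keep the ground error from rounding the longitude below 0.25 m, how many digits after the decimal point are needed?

At 48.56° one degree of longitude covers 111320 × cos 48.56° ≈ 111320 × 0.6618 ≈ 73675.5 m.
N decimal places → at most half a unit in the last place, 0.5 × 10⁻ᴺ° = 73675.5/2 × 10⁻ᴺ m.
Setting 36837.8 × 10⁻ᴺ ≤ 0.25 gives 10ᴺ ≥ 1.474e+05, i.e. N ≥ 5.17.
N = 5 would give 0.368 m (too coarse); N = 6 gives 0.0368 m ≤ 0.25 m.

6 decimal places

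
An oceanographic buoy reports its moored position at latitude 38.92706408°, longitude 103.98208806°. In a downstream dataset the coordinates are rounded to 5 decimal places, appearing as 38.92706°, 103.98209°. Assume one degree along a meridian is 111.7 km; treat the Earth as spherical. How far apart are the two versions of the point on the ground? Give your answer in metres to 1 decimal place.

The latitude changed by +0.00000408° and the longitude by -0.00000194°.
North–south shift: 0.00000408 × 111700 = 0.455736 m.
East–west at this latitude: -0.00000194° × 111700 × cos 38.9271° ≈ -0.00000194 × 86896.6 = -0.168579 m.
Combined displacement = (0.455736² + 0.168579²)^½ ≈ 0.485916 m.

0.5 metres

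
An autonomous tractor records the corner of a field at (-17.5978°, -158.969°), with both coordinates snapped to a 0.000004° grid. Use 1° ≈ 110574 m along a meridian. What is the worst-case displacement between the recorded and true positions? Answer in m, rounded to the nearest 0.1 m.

0.3 m

With a 0.000004° grid the true value lies within half a step, ±0.000004°/2 = ±2e-06°, of the stored one.
Latitude error → 2e-06 × 110574 = 0.221148 m along the meridian.
Longitude error → 2e-06 × 110574 × cos 17.5978° = 2e-06 × 110574 × 0.9532 ≈ 0.210799 m.
Worst case both components are at the extreme and orthogonal: √(0.221148² + 0.210799²) ≈ 0.30552 m.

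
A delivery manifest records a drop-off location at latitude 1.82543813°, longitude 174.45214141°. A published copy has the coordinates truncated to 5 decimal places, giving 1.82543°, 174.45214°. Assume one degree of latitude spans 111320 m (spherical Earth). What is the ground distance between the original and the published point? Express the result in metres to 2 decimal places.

0.92 metres

Δlat = 1.82543813 − 1.82543 = +0.00000813°; Δlon = 174.45214141 − 174.45214 = +0.00000141°.
N–S: 0.00000813° × 111320 m/° = 0.905032 m.
E–W at 1.82543°: 0.00000141° × 111320 × cos 1.82543° = 0.00000141 × 111320 × 0.9995 ≈ 0.156882 m.
Hypotenuse of the two orthogonal shifts: √(0.905032² + 0.156882²) = 0.918528 m.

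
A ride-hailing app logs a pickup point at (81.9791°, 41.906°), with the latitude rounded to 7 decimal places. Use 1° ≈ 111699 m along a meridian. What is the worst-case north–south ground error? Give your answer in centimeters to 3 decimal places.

0.558 centimeters

Rounding to 7 decimal places leaves the latitude within ±5e-08° of the true value.
Along the meridian that is 5e-08° × 111699 m/° = 0.00558495 m.
That is 0.00558495 m = 0.55849 cm.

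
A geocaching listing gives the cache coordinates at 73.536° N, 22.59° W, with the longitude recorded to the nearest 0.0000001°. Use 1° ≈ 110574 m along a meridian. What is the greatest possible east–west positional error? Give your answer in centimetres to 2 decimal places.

0.16 centimetres

Rounding to 7 decimal places leaves the longitude within ±5e-08° of the true value.
At latitude 73.536° a degree of longitude spans 110574 m × cos 73.536° = 110574 × 0.2834 ≈ 31338.1 m.
So at most 5e-08° × 31338.1 ≈ 0.0015669 m east–west.
That is 0.0015669 m = 0.15669 cm.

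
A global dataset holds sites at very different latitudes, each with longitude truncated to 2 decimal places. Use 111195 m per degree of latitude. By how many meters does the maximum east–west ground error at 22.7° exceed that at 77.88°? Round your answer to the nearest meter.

792 meters

Truncating at 2 decimal places can drop up to a full unit in the last place, so the longitude may be off by as much as 0.01°.
At 22.7°: 0.01° × 111195 × cos 22.7° = 0.01 × 111195 × 0.9225 ≈ 1025.8 m.
At 77.88°: 0.01° × 111195 × cos 77.88° = 0.01 × 111195 × 0.2100 ≈ 233.46 m.
So the lower-latitude error exceeds the higher by 1025.8 − 233.46 = 792.35 m.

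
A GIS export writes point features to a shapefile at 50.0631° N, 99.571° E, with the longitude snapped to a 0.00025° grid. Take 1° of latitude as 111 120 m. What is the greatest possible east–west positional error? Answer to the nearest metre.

With a 0.00025° grid the true value lies within half a step, ±0.00025°/2 = ±0.000125°, of the stored one.
One degree of longitude at 50.0631° is 111120 × cos 50.0631° ≈ 111120 × 0.6419 = 71332.8 m.
East–west error: 0.000125° × 71332.8 m/° ≈ 8.9166 m.

9 metres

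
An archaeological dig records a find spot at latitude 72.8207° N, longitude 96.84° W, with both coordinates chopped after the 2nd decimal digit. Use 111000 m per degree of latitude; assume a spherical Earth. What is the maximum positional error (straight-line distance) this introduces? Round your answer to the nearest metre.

1157 metres

Truncating at 2 decimal places can drop up to a full unit in the last place, so each coordinate may be off by as much as 0.01°.
Latitude error → 0.01 × 111000 = 1110 m along the meridian.
East–west component at 72.8207°: 0.01° × 111000 × cos 72.8207° ≈ 0.01 × 32785.3 ≈ 327.853 m.
Combining orthogonally: (1110² + 327.853²)^½ ≈ 1157.41 m.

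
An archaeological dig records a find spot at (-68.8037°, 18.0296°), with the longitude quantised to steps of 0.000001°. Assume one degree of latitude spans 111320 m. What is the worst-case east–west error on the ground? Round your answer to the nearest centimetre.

With a 0.000001° grid the true value lies within half a step, ±0.000001°/2 = ±5e-07°, of the stored one.
At latitude 68.8037° a degree of longitude spans 111320 m × cos 68.8037° = 111320 × 0.3616 ≈ 40249.3 m.
So at most 5e-07° × 40249.3 ≈ 0.0201247 m east–west.
That is 0.0201247 m = 2.0125 cm.

2 centimetres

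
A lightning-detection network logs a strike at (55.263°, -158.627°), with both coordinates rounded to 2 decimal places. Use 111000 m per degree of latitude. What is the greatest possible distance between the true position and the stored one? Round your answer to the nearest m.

Rounding to 2 decimal places leaves each coordinate within ±0.005° of the true value.
Latitude error → 0.005 × 111000 = 555 m along the meridian.
E–W at 55.263°: 0.005° × 111000 × cos 55.263° = 0.005 × 111000 × 0.5698 ≈ 316.245 m.
Combining orthogonally: (555² + 316.245²)^½ ≈ 638.777 m.

639 m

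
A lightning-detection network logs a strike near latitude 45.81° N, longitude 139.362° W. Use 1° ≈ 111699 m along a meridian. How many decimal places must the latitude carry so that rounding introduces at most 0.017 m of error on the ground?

7

One degree of latitude covers 111699 m.
N decimal places → at most half a unit in the last place, 0.5 × 10⁻ᴺ° = 111699/2 × 10⁻ᴺ m.
Need 0.5 × 111699 × 10⁻ᴺ ≤ 0.017 → 10⁻ᴺ ≤ 3.044e-07, so N ≥ 6.52.
N = 6 would give 0.0558 m (too coarse); N = 7 gives 0.00558 m ≤ 0.017 m.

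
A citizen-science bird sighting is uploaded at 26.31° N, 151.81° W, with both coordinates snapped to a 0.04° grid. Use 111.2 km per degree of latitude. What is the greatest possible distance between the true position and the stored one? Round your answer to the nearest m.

With a 0.04° grid the true value lies within half a step, ±0.04°/2 = ±0.02°, of the stored one.
Latitude error → 0.02 × 111200 = 2224 m along the meridian.
East–west component at 26.31°: 0.02° × 111200 × cos 26.31° ≈ 0.02 × 99680.7 ≈ 1993.61 m.
The two errors are perpendicular, so the maximum displacement is √(2224² + 1993.61²) ≈ 2986.75 m.

2987 m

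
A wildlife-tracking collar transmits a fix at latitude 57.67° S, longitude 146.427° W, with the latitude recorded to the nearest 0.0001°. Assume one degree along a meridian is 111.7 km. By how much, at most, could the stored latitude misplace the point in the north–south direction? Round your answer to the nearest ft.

Rounding to 4 decimal places leaves the latitude within ±5e-05° of the true value.
North–south distance: 5e-05° × 111700 m/° = 5.585 m.
In feet: 5.585 m ÷ 0.3048 ≈ 18.323 ft.

18 ft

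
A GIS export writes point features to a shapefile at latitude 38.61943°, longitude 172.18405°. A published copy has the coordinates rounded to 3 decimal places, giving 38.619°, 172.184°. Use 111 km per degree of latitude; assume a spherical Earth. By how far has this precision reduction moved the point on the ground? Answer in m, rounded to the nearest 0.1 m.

Δlat = 38.61943 − 38.619 = +0.00043°; Δlon = 172.18405 − 172.184 = +0.00005°.
N–S: 0.00043° × 111000 m/° = 47.73 m.
East–west at this latitude: 0.00005° × 111000 × cos 38.619° ≈ 0.00005 × 86725.8 = 4.33629 m.
Hypotenuse of the two orthogonal shifts: √(47.73² + 4.33629²) = 47.9266 m.

47.9 m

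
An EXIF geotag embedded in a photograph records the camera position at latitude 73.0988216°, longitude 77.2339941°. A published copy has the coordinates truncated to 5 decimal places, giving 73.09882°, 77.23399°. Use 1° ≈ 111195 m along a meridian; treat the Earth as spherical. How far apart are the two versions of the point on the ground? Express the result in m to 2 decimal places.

0.22 m

Δlat = 73.0988216 − 73.09882 = +0.0000016°; Δlon = 77.2339941 − 77.23399 = +0.0000041°.
N–S: 0.0000016° × 111195 m/° = 0.177912 m.
E–W at 73.0988°: 0.0000041° × 111195 × cos 73.0988° = 0.0000041 × 111195 × 0.2907 ≈ 0.13254 m.
Distance: √(0.177912² + 0.13254²) ≈ 0.221855 m.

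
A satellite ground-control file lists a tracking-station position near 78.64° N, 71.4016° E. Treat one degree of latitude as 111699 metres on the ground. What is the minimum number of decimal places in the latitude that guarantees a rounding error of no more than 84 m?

3 decimal places

One degree of latitude covers 111699 m.
Rounding to N decimal places gives at most 0.5 × 10⁻ᴺ degrees of error, i.e. 0.5 × 10⁻ᴺ × 111699 m.
Need 0.5 × 111699 × 10⁻ᴺ ≤ 84 → 10⁻ᴺ ≤ 1.504e-03, so N ≥ 2.82.
So 3 decimal places suffice (55.8 m); 2 would allow up to 558 m.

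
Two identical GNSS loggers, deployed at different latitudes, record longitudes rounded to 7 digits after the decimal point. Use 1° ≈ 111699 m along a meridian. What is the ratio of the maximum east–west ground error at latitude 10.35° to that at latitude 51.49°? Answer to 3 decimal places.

Rounding to 7 decimal places leaves the longitude within ±5e-08° of the true value.
At 10.35°: 5e-08° × 111699 × cos 10.35° = 5e-08 × 111699 × 0.9837 ≈ 0.0054941 m.
At 51.49°: 5e-08° × 111699 × cos 51.49° = 5e-08 × 111699 × 0.6227 ≈ 0.0034775 m.
The ratio reduces to cos 10.35° / cos 51.49° = 0.9837/0.6227 ≈ 1.5799.

1.580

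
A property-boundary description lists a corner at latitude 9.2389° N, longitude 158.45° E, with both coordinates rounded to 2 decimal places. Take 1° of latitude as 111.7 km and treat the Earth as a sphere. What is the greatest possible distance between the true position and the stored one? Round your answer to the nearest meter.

Rounding to 2 decimal places leaves each coordinate within ±0.005° of the true value.
North–south component: 0.005° × 111700 = 558.5 m.
East–west component at 9.2389°: 0.005° × 111700 × cos 9.2389° ≈ 0.005 × 110251 ≈ 551.255 m.
The two errors are perpendicular, so the maximum displacement is √(558.5² + 551.255²) ≈ 784.732 m.

785 meters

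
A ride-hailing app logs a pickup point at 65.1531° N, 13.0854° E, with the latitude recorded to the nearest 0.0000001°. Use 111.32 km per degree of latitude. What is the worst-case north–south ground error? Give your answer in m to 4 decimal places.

0.0056 m

Rounding to 7 decimal places leaves the latitude within ±5e-08° of the true value.
Along the meridian that is 5e-08° × 111320 m/° = 0.005566 m.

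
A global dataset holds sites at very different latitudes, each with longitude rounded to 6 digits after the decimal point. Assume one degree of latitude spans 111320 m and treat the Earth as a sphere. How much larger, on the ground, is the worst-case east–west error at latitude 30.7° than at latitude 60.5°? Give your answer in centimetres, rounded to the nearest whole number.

2 centimetres

Rounding to 6 decimal places leaves the longitude within ±5e-07° of the true value.
At 30.7°: 5e-07° × 111320 × cos 30.7° = 5e-07 × 111320 × 0.8599 ≈ 0.047859 m.
Error at 60.5° = 5e-07° × 111320 × cos 60.5° ≈ 0.05566 × 0.4924 = 0.027408 m.
Difference: 0.047859 − 0.027408 = 0.020451 m.
That is 0.0204511 m = 2.0451 cm.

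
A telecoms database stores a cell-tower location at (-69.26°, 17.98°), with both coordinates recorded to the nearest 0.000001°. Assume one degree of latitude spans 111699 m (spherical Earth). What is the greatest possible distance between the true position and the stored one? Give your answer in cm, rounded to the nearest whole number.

Rounding to 6 decimal places leaves each coordinate within ±5e-07° of the true value.
N–S: 5e-07° × 111699 m/° = 0.0558495 m.
E–W at 69.26°: 5e-07° × 111699 × cos 69.26° = 5e-07 × 111699 × 0.3541 ≈ 0.0197779 m.
Worst case both components are at the extreme and orthogonal: √(0.0558495² + 0.0197779²) ≈ 0.059248 m.
That is 0.059248 m = 5.9248 cm.

6 cm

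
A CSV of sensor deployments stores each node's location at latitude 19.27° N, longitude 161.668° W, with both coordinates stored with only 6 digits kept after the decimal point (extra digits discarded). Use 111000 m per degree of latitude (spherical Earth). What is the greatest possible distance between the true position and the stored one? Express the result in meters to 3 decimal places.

Truncating at 6 decimal places can drop up to a full unit in the last place, so each coordinate may be off by as much as 1e-06°.
North–south component: 1e-06° × 111000 = 0.111 m.
E–W at 19.27°: 1e-06° × 111000 × cos 19.27° = 1e-06 × 111000 × 0.9440 ≈ 0.104781 m.
Combining orthogonally: (0.111² + 0.104781²)^½ ≈ 0.152644 m.

0.153 meters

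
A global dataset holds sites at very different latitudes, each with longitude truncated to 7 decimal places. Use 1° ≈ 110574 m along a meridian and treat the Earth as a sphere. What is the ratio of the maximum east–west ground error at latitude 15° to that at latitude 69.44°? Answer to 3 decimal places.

2.750

Truncating at 7 decimal places can drop up to a full unit in the last place, so the longitude may be off by as much as 1e-07°.
At 15°: 1e-07° × 110574 × cos 15° = 1e-07 × 110574 × 0.9659 ≈ 0.010681 m.
Error at 69.44° = 1e-07° × 110574 × cos 69.44° ≈ 0.011057 × 0.3512 = 0.0038832 m.
The ratio reduces to cos 15° / cos 69.44° = 0.9659/0.3512 ≈ 2.7505.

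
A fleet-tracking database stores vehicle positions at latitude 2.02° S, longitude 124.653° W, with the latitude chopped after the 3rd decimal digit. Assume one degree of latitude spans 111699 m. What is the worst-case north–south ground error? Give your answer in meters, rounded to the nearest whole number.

112 meters

Truncating at 3 decimal places can drop up to a full unit in the last place, so the latitude may be off by as much as 0.001°.
North–south distance: 0.001° × 111699 m/° = 111.699 m.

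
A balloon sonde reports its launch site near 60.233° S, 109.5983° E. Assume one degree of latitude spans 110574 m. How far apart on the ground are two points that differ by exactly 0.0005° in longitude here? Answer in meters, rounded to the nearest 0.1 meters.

27.4 meters

0.0005° of longitude at 60.233° is 0.0005 × 110574 × cos 60.233° ≈ 0.0005 × 54897.1 = 27.4486 m.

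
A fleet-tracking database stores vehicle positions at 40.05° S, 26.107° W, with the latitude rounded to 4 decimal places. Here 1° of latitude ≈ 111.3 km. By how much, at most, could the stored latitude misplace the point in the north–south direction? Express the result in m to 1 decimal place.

5.6 m

Rounding to 4 decimal places leaves the latitude within ±5e-05° of the true value.
North–south distance: 5e-05° × 111300 m/° = 5.565 m.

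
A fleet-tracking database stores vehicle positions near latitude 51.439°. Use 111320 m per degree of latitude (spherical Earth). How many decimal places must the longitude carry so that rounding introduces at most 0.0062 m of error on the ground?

At 51.439° one degree of longitude covers 111320 × cos 51.439° ≈ 111320 × 0.6233 ≈ 69391 m.
Rounding to N decimal places gives at most 0.5 × 10⁻ᴺ degrees of error, i.e. 0.5 × 10⁻ᴺ × 69391 m.
Setting 34695.5 × 10⁻ᴺ ≤ 0.0062 gives 10ᴺ ≥ 5.596e+06, i.e. N ≥ 6.75.
At 6 places the error can reach 0.0347 m, but 7 places keeps it to 0.00347 m.

7 decimal places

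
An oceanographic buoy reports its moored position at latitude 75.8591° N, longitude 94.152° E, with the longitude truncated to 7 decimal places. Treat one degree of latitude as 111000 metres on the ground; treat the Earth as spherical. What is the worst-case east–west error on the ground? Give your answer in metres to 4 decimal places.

Truncating at 7 decimal places can drop up to a full unit in the last place, so the longitude may be off by as much as 1e-07°.
At latitude 75.8591° a degree of longitude spans 111000 m × cos 75.8591° = 111000 × 0.2443 ≈ 27118.1 m.
East–west error: 1e-07° × 27118.1 m/° ≈ 0.00271181 m.

0.0027 metres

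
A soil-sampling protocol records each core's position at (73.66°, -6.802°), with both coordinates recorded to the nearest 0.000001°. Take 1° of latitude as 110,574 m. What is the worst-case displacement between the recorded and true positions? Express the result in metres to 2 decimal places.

0.06 metres

Rounding to 6 decimal places leaves each coordinate within ±5e-07° of the true value.
N–S: 5e-07° × 110574 m/° = 0.055287 m.
Longitude error → 5e-07 × 110574 × cos 73.66° = 5e-07 × 110574 × 0.2813 ≈ 0.0155543 m.
Combining orthogonally: (0.055287² + 0.0155543²)^½ ≈ 0.0574333 m.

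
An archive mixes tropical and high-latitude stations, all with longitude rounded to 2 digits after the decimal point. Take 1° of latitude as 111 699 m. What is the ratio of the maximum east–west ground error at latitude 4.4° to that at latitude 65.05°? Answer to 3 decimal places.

2.364

Rounding to 2 decimal places leaves the longitude within ±0.005° of the true value.
At 4.4°: 0.005° × 111699 × cos 4.4° = 0.005 × 111699 × 0.9971 ≈ 556.85 m.
Error at 65.05° = 0.005° × 111699 × cos 65.05° ≈ 558.5 × 0.4218 = 235.59 m.
Ratio: 556.85 / 235.59 = cos 4.4° / cos 65.05° ≈ 2.3637.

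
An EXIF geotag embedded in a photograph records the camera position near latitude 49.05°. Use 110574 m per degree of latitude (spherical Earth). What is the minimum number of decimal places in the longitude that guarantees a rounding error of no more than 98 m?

At 49.05° one degree of longitude covers 110574 × cos 49.05° ≈ 110574 × 0.6554 ≈ 72470.2 m.
N decimal places → at most half a unit in the last place, 0.5 × 10⁻ᴺ° = 72470.2/2 × 10⁻ᴺ m.
Need 0.5 × 72470.2 × 10⁻ᴺ ≤ 98 → 10⁻ᴺ ≤ 2.705e-03, so N ≥ 2.57.
So 3 decimal places suffice (36.2 m); 2 would allow up to 362 m.

3 decimal places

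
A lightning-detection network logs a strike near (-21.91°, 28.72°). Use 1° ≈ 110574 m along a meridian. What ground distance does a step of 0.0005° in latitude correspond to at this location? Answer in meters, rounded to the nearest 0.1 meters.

0.0005° × 110574 m/° = 55.287 m.

55.3 meters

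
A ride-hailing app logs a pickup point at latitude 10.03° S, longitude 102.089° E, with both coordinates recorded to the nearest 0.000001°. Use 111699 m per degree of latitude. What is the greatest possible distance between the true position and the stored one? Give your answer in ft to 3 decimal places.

0.257 ft

Rounding to 6 decimal places leaves each coordinate within ±5e-07° of the true value.
North–south component: 5e-07° × 111699 = 0.0558495 m.
East–west component at 10.03°: 5e-07° × 111699 × cos 10.03° ≈ 5e-07 × 109992 ≈ 0.0549959 m.
The two errors are perpendicular, so the maximum displacement is √(0.0558495² + 0.0549959²) ≈ 0.0783819 m.
Converting: 0.0783819 m × 3.2808 ft/m ≈ 0.25716 ft.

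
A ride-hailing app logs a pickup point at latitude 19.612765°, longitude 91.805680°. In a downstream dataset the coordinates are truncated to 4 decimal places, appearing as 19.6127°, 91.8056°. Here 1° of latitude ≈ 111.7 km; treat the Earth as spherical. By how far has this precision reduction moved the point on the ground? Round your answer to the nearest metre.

The latitude changed by +0.000065° and the longitude by +0.000080°.
North–south shift: 0.000065 × 111700 = 7.2605 m.
East–west at this latitude: 0.000080° × 111700 × cos 19.6127° ≈ 0.000080 × 105220 = 8.41756 m.
Hypotenuse of the two orthogonal shifts: √(7.2605² + 8.41756²) = 11.1162 m.

11 metres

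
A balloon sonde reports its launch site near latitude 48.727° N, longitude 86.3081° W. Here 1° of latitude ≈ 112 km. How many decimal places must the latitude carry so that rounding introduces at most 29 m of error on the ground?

One degree of latitude covers 112000 m.
N decimal places → at most half a unit in the last place, 0.5 × 10⁻ᴺ° = 112000/2 × 10⁻ᴺ m.
Need 0.5 × 112000 × 10⁻ᴺ ≤ 29 → 10⁻ᴺ ≤ 5.179e-04, so N ≥ 3.29.
N = 3 would give 56 m (too coarse); N = 4 gives 5.6 m ≤ 29 m.

4 decimal places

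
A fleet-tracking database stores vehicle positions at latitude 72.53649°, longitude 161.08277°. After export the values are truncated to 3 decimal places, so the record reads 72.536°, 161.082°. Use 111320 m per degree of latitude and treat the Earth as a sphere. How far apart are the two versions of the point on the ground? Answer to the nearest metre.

60 metres

Δlat = 72.53649 − 72.536 = +0.00049°; Δlon = 161.08277 − 161.082 = +0.00077°.
North–south shift: 0.00049 × 111320 = 54.5468 m.
East–west at this latitude: 0.00077° × 111320 × cos 72.536° ≈ 0.00077 × 33407.9 = 25.724 m.
Hypotenuse of the two orthogonal shifts: √(54.5468² + 25.724²) = 60.3082 m.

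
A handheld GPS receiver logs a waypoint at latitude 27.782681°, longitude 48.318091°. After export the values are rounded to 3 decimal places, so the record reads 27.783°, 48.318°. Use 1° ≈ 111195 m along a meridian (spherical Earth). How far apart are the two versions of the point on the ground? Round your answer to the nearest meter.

Δlat = 27.782681 − 27.783 = -0.000319°; Δlon = 48.318091 − 48.318 = +0.000091°.
N–S: -0.000319° × 111195 m/° = -35.4712 m.
East–west at this latitude: 0.000091° × 111195 × cos 27.783° ≈ 0.000091 × 98376.4 = 8.95225 m.
Hypotenuse of the two orthogonal shifts: √(35.4712² + 8.95225²) = 36.5835 m.

37 meters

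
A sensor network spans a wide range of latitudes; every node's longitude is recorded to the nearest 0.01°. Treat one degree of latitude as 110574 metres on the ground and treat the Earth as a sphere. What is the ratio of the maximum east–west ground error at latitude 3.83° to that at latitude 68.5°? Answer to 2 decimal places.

2.72

Rounding to 2 decimal places leaves the longitude within ±0.005° of the true value.
At 3.83°: 0.005° × 110574 × cos 3.83° = 0.005 × 110574 × 0.9978 ≈ 551.64 m.
Error at 68.5° = 0.005° × 110574 × cos 68.5° ≈ 552.87 × 0.3665 = 202.63 m.
Ratio: 551.64 / 202.63 = cos 3.83° / cos 68.5° ≈ 2.7224.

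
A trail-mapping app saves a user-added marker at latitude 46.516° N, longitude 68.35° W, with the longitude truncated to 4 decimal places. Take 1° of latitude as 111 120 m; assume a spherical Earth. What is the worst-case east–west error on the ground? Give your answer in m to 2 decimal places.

7.65 m

Truncating at 4 decimal places can drop up to a full unit in the last place, so the longitude may be off by as much as 0.0001°.
One degree of longitude at 46.516° is 111120 × cos 46.516° ≈ 111120 × 0.6882 = 76467.4 m.
So at most 0.0001° × 76467.4 ≈ 7.64674 m east–west.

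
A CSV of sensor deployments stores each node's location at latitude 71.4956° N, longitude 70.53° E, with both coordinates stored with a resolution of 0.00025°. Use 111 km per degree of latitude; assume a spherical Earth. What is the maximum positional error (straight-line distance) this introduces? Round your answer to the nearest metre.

15 metres

With a 0.00025° grid the true value lies within half a step, ±0.00025°/2 = ±0.000125°, of the stored one.
N–S: 0.000125° × 111000 m/° = 13.875 m.
E–W at 71.4956°: 0.000125° × 111000 × cos 71.4956° = 0.000125 × 111000 × 0.3174 ≈ 4.40361 m.
Worst case both components are at the extreme and orthogonal: √(13.875² + 4.40361²) ≈ 14.557 m.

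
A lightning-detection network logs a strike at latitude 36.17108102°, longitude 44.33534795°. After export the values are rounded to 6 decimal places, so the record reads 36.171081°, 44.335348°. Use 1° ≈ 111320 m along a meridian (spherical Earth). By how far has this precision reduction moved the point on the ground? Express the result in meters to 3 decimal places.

0.005 meters

The latitude changed by +0.00000002° and the longitude by -0.00000005°.
North–south shift: 0.00000002 × 111320 = 0.0022264 m.
E–W at 36.1711°: -0.00000005° × 111320 × cos 36.1711° = -0.00000005 × 111320 × 0.8073 ≈ -0.0044932 m.
Combined displacement = (0.0022264² + 0.0044932²)^½ ≈ 0.00501455 m.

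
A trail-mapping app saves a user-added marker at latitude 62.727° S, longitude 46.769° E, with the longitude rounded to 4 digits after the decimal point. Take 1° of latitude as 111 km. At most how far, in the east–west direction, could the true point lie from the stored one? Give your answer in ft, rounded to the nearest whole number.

Rounding to 4 decimal places leaves the longitude within ±5e-05° of the true value.
Parallels shrink by cos φ, so at 62.727° a degree of longitude is 111000 × 0.4582 ≈ 50863.6 m.
Maximum E–W displacement: 5e-05 × 50863.6 = 2.54318 m.
Converting: 2.54318 m × 3.2808 ft/m ≈ 8.3438 ft.

8 ft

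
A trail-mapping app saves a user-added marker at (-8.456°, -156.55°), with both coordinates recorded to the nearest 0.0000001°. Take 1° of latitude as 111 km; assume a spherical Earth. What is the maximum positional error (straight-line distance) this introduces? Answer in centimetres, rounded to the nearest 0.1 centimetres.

0.8 centimetres

Rounding to 7 decimal places leaves each coordinate within ±5e-08° of the true value.
North–south component: 5e-08° × 111000 = 0.00555 m.
East–west component at 8.456°: 5e-08° × 111000 × cos 8.456° ≈ 5e-08 × 109793 ≈ 0.00548967 m.
Combining orthogonally: (0.00555² + 0.00548967²)^½ ≈ 0.00780634 m.
That is 0.00780634 m = 0.78063 cm.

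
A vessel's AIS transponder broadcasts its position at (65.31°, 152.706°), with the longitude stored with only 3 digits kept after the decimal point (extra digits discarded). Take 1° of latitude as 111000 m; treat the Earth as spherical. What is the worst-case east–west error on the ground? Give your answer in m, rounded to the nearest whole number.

46 m

Truncating at 3 decimal places can drop up to a full unit in the last place, so the longitude may be off by as much as 0.001°.
Parallels shrink by cos φ, so at 65.31° a degree of longitude is 111000 × 0.4177 ≈ 46365.6 m.
East–west error: 0.001° × 46365.6 m/° ≈ 46.3656 m.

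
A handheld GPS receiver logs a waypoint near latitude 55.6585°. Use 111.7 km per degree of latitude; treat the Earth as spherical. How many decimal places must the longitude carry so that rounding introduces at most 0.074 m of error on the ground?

At 55.6585° one degree of longitude covers 111700 × cos 55.6585° ≈ 111700 × 0.5641 ≈ 63012.7 m.
N decimal places → at most half a unit in the last place, 0.5 × 10⁻ᴺ° = 63012.7/2 × 10⁻ᴺ m.
Setting 31506.3 × 10⁻ᴺ ≤ 0.074 gives 10ᴺ ≥ 4.258e+05, i.e. N ≥ 5.63.
At 5 places the error can reach 0.315 m, but 6 places keeps it to 0.0315 m.

6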